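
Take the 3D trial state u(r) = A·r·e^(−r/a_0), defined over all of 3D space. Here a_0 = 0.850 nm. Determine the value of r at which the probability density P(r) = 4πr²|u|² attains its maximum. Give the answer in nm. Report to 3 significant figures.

Set d/dr [P(r) = 4πr²|u|²] = 0 and solve for r > 0.
Solving yields r = 2·a_0.
With a_0 = 0.850, the most probable radial distance is 1.700 nm.

r ≈ 1.70 nm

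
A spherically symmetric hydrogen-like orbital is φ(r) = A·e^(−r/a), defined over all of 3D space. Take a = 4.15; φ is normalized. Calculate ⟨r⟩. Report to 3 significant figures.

⟨r⟩ ≈ 6.23

The expectation value is the |φ|²-weighted average of r: ∫ r|φ|² 4πr² dr.
Recall ∫₀^∞ r^m e^(−r/β) dr = m!·β^(m+1), evaluating both integrals, ⟨r⟩ = 3·a/2.
With a = 4.15, ⟨r⟩ = 6.225.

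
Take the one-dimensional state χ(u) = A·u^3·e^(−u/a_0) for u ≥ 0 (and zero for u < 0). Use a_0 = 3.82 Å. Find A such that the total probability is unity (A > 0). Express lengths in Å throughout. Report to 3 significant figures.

The normalization condition is ∫|χ|² du = 1 from 0 to ∞.
Recall ∫₀^∞ u^m e^(−u/β) du = m!·β^(m+1), with χ = A·u^3·e^(−u/a_0), the integral evaluates to A²·[45·a_0^7/8].
Setting this equal to 1 gives A² = 1/(45·a_0^7/8).
With a_0 = 3.82: A² = 0.00001498 and A = 0.003870.

A ≈ 0.00387 Å^(-7/2)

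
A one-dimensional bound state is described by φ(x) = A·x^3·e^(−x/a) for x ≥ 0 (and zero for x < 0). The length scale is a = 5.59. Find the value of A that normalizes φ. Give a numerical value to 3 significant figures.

A ≈ 0.00102

The normalization condition is ∫|φ|² dx = 1 from 0 to ∞.
Recall ∫₀^∞ x^m e^(−x/β) dx = m!·β^(m+1), the integral (without the A² prefactor) comes out to 45·a^7/8.
Hence A² = 1/[45·a^7/8].
Substituting a = 5.59 gives A² = 0.000001042, so A = 0.001021.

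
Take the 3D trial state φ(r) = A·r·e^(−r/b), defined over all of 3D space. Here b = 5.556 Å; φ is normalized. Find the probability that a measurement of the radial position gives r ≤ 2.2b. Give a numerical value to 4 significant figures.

P = ∫ |φ|² 4πr² dr over r ≤ 2.2b.
A² is fixed by ∫₀^∞ 4πr²|φ|² dr = 1, i.e. A² = (3·π·b^5)^(−1).
Let u = r/b; then A², 4π and the length scale all cancel, so P = ∫_{0}^{2.2} u^4·e^(-2·u) du ÷ ∫_{0}^{∞} u^4·e^(-2·u) du.
Using ∫ u^4·e^(-2·u) du = -(u^4/2 + u^3 + 3·u^2/2 + 3·u/2 + 3/4)·e^(-2·u), the numerator is ≈ 0.336612 and the denominator is 3/4.
Taking the ratio yields P = 0.44882.

P ≈ 0.4488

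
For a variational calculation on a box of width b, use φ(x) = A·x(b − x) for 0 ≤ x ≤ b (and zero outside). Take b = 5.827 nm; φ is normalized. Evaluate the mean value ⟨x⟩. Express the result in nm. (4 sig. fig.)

⟨x⟩ ≈ 2.914 nm

By definition ⟨x⟩ = ∫ x |φ(x)|² dx.
Expanding the polynomial and integrating term by term, the ratio of the moment integral to the normalization integral gives ⟨x⟩ = b/2.
Putting b = 5.827 gives 2.9135.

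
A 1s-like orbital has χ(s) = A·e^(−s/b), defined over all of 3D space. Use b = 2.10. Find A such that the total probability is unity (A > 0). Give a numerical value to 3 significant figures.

The normalization condition is ∫|χ|² 4πs² ds = 1 from 0 to ∞.
(Spherical symmetry: dV = 4πs² ds.)
Using ∫₀^∞ sⁿ e^(−αs) ds = n!/αⁿ⁺¹, the integral (without the A² prefactor) comes out to π·b^3.
Setting this equal to 1 gives A² = 1/(π·b^3).
With b = 2.10: A² = 0.03437 and A = 0.1854.

A ≈ 0.185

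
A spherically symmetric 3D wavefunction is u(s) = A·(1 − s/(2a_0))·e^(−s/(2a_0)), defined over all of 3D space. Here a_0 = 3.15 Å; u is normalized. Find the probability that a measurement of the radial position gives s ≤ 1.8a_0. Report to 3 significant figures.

P = ∫ |u|² 4πs² ds over s ≤ 1.8a_0.
The full normalization integral is A²·[8·π·a_0^3] = 1, fixing A².
Substituting t = s/a_0, A², 4π and the length scale all cancel in the ratio: P = ∫_{0}^{1.8} t^2·(1 - t/2)^2·e^(-t) dt / ∫_{0}^{∞} t^2·(1 - t/2)^2·e^(-t) dt.
An antiderivative of t^2·(1 - t/2)^2·e^(-t) is -(t^4/4 + t^2 + 2·t + 2)·e^(-t); evaluating from 0 to 1.8 gives ≈ 0.10495, while the full integral is 2.
This evaluates to P = 0.05247.

P ≈ 0.0525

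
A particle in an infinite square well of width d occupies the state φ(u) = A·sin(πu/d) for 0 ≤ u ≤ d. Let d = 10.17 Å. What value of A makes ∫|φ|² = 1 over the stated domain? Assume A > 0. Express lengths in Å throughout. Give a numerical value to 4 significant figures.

A ≈ 0.4435 Å^(-1/2)

Normalization requires ∫|φ|² du = 1, integrated from 0 to d.
With φ = A·sin(πu/d), the integral evaluates to A²·[d/2].
Setting this equal to 1 gives A² = 1/(d/2).
Plugging in d = 10.17 yields A = 0.44346.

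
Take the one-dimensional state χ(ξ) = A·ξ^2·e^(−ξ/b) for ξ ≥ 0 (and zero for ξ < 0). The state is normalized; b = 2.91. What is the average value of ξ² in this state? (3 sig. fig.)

⟨ξ^2⟩ ≈ 63.5

⟨ξ²⟩ = ∫ ξ^2 |χ|² dξ over the full domain.
Recall ∫₀^∞ ξ^m e^(−ξ/β) dξ = m!·β^(m+1), the ratio of the moment integral to the normalization integral gives ⟨ξ²⟩ = 15·b^2/2.
Putting b = 2.91 gives 63.51.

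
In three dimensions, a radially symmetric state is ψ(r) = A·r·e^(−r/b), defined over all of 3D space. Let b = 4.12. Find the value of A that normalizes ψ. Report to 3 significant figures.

A ≈ 0.00945

We need A² ∫|f|² 4πr² dr = 1, taking the integral from 0 to ∞.
(Spherical symmetry: dV = 4πr² dr.)
∫|ψ|² 4πr² dr = A²·(3·π·b^5).
Setting this equal to 1 gives A² = 1/(3·π·b^5).
Substituting b = 4.12 gives A² = 0.00008938, so A = 0.009454.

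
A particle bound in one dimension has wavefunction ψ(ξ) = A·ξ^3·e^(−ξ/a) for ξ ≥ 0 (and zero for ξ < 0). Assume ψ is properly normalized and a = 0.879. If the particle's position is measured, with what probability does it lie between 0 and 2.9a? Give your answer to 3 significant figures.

P = ∫_{0}^{2.9a} |ψ(ξ)|² dξ.
The normalization integral ∫|ψ|²dξ over the whole domain equals 45·a^7/8·A², and A² cancels in the ratio.
In terms of u = ξ/a (A² and the length scale cancel between numerator and denominator), P = [∫_{0}^{2.9} u^6·e^(-2·u) du] / [∫_{0}^{∞} u^6·e^(-2·u) du].
With ∫ u^6·e^(-2·u) du = -(4·u^6 + 12·u^5 + 30·u^4 + 60·u^3 + 90·u^2 + 90·u + 45)·e^(-2·u)/8 + C, the region integral is ≈ 2.0340 and the full one is 45/8.
This works out to P = 0.3616.

P ≈ 0.362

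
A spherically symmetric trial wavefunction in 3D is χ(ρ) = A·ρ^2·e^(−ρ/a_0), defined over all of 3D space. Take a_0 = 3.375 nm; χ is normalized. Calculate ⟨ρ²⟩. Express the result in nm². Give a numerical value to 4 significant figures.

The expectation value is the |χ|²-weighted average of ρ^2: ∫ ρ^2|χ|² 4πρ² dρ.
Since the A² factors cancel between numerator and denominator, ⟨ρ²⟩ = 14·a_0^2.
Putting a_0 = 3.375 gives 159.47.

⟨ρ^2⟩ ≈ 159.5 nm^2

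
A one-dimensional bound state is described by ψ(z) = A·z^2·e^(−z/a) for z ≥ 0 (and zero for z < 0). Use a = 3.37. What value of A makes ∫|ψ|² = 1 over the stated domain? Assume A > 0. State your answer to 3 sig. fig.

A ≈ 0.0554

We need A² ∫|f|² dz = 1, taking the integral from 0 to ∞.
Using ∫₀^∞ zⁿ e^(−αz) dz = n!/αⁿ⁺¹, with ψ = A·z^2·e^(−z/a), the integral evaluates to A²·[3·a^5/4].
Setting this equal to 1 gives A² = 1/(3·a^5/4).
With a = 3.37: A² = 0.003068 and A = 0.05539.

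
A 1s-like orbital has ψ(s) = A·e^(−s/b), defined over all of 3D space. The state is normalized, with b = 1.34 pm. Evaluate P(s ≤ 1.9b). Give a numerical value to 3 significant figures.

P ≈ 0.731

P = ∫ |ψ|² 4πs² ds over s ≤ 1.9b.
A² is fixed by ∫₀^∞ 4πs²|ψ|² ds = 1, i.e. A² = (π·b^3)^(−1).
Substituting u = s/b, A², 4π and the length scale all cancel in the ratio: P = ∫_{0}^{1.9} u^2·e^(-2·u) du / ∫_{0}^{∞} u^2·e^(-2·u) du.
With ∫ u^2·e^(-2·u) du = -(2·u^2 + 2·u + 1)·e^(-2·u)/4 + C, the region integral is 1/4 - 601·e^(-19/5)/200 and the full one is 1/4.
This evaluates to P = 0.7311.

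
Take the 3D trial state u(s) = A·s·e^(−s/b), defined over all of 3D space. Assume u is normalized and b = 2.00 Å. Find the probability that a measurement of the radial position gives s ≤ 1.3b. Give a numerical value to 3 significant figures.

P ≈ 0.123

Integrate the radial probability density 4πs²|u|² over s ≤ 1.3b.
A² is fixed by ∫₀^∞ 4πs²|u|² ds = 1, i.e. A² = (3·π·b^5)^(−1).
Let t = s/b; then A², 4π and the length scale all cancel, so P = ∫_{0}^{1.3} t^4·e^(-2·t) dt ÷ ∫_{0}^{∞} t^4·e^(-2·t) dt.
With ∫ t^4·e^(-2·t) dt = -(t^4/2 + t^3 + 3·t^2/2 + 3·t/2 + 3/4)·e^(-2·t) + C, the region integral is ≈ 0.091932 and the full one is 3/4.
The region integral divided by the full integral gives P = 0.1226.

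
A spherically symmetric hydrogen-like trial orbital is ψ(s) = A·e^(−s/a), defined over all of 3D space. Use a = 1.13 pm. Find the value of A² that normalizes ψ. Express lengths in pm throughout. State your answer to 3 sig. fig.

A^2 ≈ 0.221 pm^(-3)

The normalization condition is ∫|ψ|² 4πs² ds = 1 from 0 to ∞.
The angular integral contributes 4π, leaving ∫₀^∞ s²|ψ|² ds.
With ψ = A·e^(−s/a), the integral evaluates to A²·[π·a^3].
Setting this equal to 1 gives A² = 1/(π·a^3).
With a = 1.13: A² = 0.2206 and A = 0.4697.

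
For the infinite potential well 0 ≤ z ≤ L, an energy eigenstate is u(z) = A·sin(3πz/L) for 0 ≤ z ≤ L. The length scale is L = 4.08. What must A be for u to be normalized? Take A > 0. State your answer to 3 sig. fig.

A ≈ 0.700

We need A² ∫|f|² dz = 1, taking the integral from 0 to L.
∫|u|² dz = A²·(L/2).
Setting this equal to 1 gives A² = 1/(L/2).
Substituting L = 4.08 gives A² = 0.4902, so A = 0.7001.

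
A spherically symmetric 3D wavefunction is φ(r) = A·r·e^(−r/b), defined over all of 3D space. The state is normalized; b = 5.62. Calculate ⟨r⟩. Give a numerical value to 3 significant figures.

⟨r⟩ ≈ 14.1

The expectation value is the |φ|²-weighted average of r: ∫ r|φ|² 4πr² dr.
Since the A² factors cancel between numerator and denominator, ⟨r⟩ = 5·b/2.
Putting b = 5.62 gives 14.05.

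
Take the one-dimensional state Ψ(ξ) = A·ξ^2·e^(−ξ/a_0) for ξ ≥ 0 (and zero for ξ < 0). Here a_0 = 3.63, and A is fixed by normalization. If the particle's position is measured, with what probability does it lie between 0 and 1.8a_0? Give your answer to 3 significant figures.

P ≈ 0.294

|Ψ|² is the probability density, so P = ∫_{0}^{1.8a_0} |Ψ|² dξ.
With A² fixed by ∫|Ψ|² = 1, i.e. A² = (3·a_0^5/4)^(−1), substitute and integrate.
Let u = ξ/a_0; then A² and the length scale cancel, so P = ∫_{0}^{1.8} u^4·e^(-2·u) du ÷ ∫_{0}^{∞} u^4·e^(-2·u) du.
With ∫ u^4·e^(-2·u) du = -(u^4/2 + u^3 + 3·u^2/2 + 3·u/2 + 3/4)·e^(-2·u) + C, the region integral is ≈ 0.22017 and the full one is 3/4.
Evaluating gives P = 0.2936.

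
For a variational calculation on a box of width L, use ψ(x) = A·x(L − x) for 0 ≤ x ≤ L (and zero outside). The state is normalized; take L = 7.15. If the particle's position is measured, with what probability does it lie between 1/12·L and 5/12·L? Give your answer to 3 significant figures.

|ψ|² is the probability density, so P = ∫_{1/12·L}^{5/12·L} |ψ|² dx.
Since A² = 1/(L^5/30), this is the region integral divided by the full normalization integral.
Substituting u = x/L, A² and the length scale cancel in the ratio: P = ∫_{1/12}^{5/12} u^2·(1 - u)^2 du / ∫_{0}^{1} u^2·(1 - u)^2 du.
An antiderivative of u^2·(1 - u)^2 is u^3·(6·u^2 - 15·u + 10)/30; evaluating from 1/12 to 5/12 gives ≈ 0.011384, while the full integral is 1/30.
The result is P = 0.3415.

P ≈ 0.342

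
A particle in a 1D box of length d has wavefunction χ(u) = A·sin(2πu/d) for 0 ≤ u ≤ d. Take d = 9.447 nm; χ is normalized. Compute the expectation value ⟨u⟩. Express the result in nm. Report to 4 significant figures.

⟨u⟩ ≈ 4.724 nm

The expectation value is the |χ|²-weighted average of u: ∫ u|χ|² du.
Evaluating both integrals, ⟨u⟩ = d/2.
With d = 9.447, ⟨u⟩ = 4.7235.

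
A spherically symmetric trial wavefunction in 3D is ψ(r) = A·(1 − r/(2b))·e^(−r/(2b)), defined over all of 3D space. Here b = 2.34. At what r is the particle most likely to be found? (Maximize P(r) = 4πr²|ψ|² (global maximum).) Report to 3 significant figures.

r ≈ 12.3

Set d/dr [P(r) = 4πr²|ψ|²] = 0 and solve for r > 0.
Solving yields r = b·(√(5) + 3).
With b = 2.34, the most probable radial distance is 12.25.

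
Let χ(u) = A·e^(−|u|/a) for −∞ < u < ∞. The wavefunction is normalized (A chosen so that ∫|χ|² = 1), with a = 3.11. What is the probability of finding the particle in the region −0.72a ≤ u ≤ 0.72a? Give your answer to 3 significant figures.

P ≈ 0.763

P = ∫_{−0.72a}^{0.72a} |χ(u)|² du.
With A² fixed by ∫|χ|² = 1, i.e. A² = (a)^(−1), substitute and integrate.
Both integrals are even about u = 0, so only the u ≥ 0 halves are needed (the factors of 2 cancel). Let t = u/a; then A² and the length scale cancel, so P = ∫_{0}^{0.72} e^(-2·t) dt ÷ ∫_{0}^{∞} e^(-2·t) dt.
Using ∫ e^(-2·t) dt = -e^(-2·t)/2, the numerator is 1/2 - e^(-36/25)/2 and the denominator is 1/2.
Taking the ratio, P = 0.7631.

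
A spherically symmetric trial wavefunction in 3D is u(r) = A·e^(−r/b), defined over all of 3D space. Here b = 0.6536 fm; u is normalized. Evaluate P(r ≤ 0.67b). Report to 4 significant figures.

P ≈ 0.1522

With dV = 4πr²dr, the probability is ∫|u|² dV over r ≤ 0.67b.
Normalization gives A² = 1/(π·b^3).
Let t = r/b; then A², 4π and the length scale all cancel, so P = ∫_{0}^{0.67} t^2·e^(-2·t) dt ÷ ∫_{0}^{∞} t^2·e^(-2·t) dt.
An antiderivative of t^2·e^(-2·t) is -(2·t^2 + 2·t + 1)·e^(-2·t)/4; evaluating from 0 to 0.67 gives ≈ 0.0380490, while the full integral is 1/4.
The region integral divided by the full integral gives P = 0.15220.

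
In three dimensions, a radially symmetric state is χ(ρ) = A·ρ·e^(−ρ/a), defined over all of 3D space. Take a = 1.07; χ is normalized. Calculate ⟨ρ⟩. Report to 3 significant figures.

⟨ρ⟩ ≈ 2.68

By definition ⟨ρ⟩ = ∫ ρ |χ(ρ)|² 4πρ² dρ.
Evaluating both integrals, ⟨ρ⟩ = 5·a/2.
With a = 1.07, ⟨ρ⟩ = 2.675.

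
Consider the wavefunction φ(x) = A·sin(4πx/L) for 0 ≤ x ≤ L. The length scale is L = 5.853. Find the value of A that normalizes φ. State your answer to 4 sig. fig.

A ≈ 0.5846

Require ∫ |φ|² dx = 1 over the whole domain.
With ∫₀^L sin²(nπx/L) dx = L/2, the integral (without the A² prefactor) comes out to L/2.
Setting this equal to 1 gives A² = 1/(L/2).
Substituting L = 5.853 gives A² = 0.34171, so A = 0.58456.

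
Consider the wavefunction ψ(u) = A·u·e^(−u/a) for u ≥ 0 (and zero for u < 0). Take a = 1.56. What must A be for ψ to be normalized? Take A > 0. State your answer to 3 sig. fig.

We need A² ∫|f|² du = 1, taking the integral from 0 to ∞.
With ∫₀^∞ u^2 e^(−αu) du = 2!/α^3, the integral (without the A² prefactor) comes out to a^3/4.
Setting this equal to 1 gives A² = 1/(a^3/4).
Plugging in a = 1.56 yields A = 1.026.

A ≈ 1.03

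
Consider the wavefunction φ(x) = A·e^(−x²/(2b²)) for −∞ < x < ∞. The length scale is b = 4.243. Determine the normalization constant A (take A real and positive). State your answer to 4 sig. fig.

A ≈ 0.3646

Normalization requires ∫|φ|² dx = 1, integrated from −∞ to ∞.
Using the Gaussian integral ∫_{−∞}^{∞} e^(−αx²) dx = √(π/α), the integral (without the A² prefactor) comes out to √(π)·b.
With b = 4.243: A² = 0.13297 and A = 0.36465.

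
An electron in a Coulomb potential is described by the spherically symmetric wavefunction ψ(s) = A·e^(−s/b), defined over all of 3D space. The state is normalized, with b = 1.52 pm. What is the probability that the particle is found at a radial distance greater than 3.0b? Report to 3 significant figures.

P = ∫ |ψ|² 4πs² ds over s > 3.0b.
Normalization gives A² = 1/(π·b^3).
In terms of u = s/b (A², 4π and the length scale all cancel between numerator and denominator), P = [∫_{3.0}^{∞} u^2·e^(-2·u) du] / [∫_{0}^{∞} u^2·e^(-2·u) du].
Using ∫ u^2·e^(-2·u) du = -(2·u^2 + 2·u + 1)·e^(-2·u)/4, the numerator is 25·e^(-6)/4 and the denominator is 1/4.
Taking the ratio yields P = 0.06197.

P ≈ 0.0620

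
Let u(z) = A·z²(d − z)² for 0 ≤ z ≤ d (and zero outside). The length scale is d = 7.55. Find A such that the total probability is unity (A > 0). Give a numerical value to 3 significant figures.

The normalization condition is ∫|u|² dz = 1 from 0 to d.
Expanding the polynomial and integrating term by term, with u = A·z²(d − z)², the integral evaluates to A²·[d^9/630].
Hence A² = 1/[d^9/630].
With d = 7.55: A² = 0.000007903 and A = 0.002811.

A ≈ 0.00281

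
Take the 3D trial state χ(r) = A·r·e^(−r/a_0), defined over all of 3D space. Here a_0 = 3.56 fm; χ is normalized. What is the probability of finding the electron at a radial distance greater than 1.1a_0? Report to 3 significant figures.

With dV = 4πr²dr, the probability is ∫|χ|² dV over r > 1.1a_0.
Normalization gives A² = 1/(3·π·a_0^5).
Substituting u = r/a_0, A², 4π and the length scale all cancel in the ratio: P = ∫_{1.1}^{∞} u^4·e^(-2·u) du / ∫_{0}^{∞} u^4·e^(-2·u) du.
Using ∫ u^4·e^(-2·u) du = -(u^4/2 + u^3 + 3·u^2/2 + 3·u/2 + 3/4)·e^(-2·u), the numerator is ≈ 0.69563 and the denominator is 3/4.
The region integral divided by the full integral gives P = 0.9275.

P ≈ 0.928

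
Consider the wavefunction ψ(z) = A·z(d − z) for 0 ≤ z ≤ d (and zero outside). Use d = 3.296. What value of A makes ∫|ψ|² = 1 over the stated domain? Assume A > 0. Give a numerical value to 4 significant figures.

A ≈ 0.2777

The normalization condition is ∫|ψ|² dz = 1 from 0 to d.
Expanding the polynomial and integrating term by term, ∫|ψ|² dz = A²·(d^5/30).
So A² = (d^5/30)^(−1).
With d = 3.296: A² = 0.077123 and A = 0.27771.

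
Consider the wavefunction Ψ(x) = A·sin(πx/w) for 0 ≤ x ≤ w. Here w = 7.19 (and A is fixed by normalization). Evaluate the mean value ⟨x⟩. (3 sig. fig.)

⟨x⟩ = ∫ x |Ψ|² dx over the full domain.
Using sin²θ = (1 − cos 2θ)/2, evaluating both integrals, ⟨x⟩ = w/2.
With w = 7.19, ⟨x⟩ = 3.595.

⟨x⟩ ≈ 3.60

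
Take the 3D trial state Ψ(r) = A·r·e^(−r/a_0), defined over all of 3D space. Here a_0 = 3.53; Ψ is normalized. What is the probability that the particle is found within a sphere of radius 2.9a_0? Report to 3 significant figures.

P ≈ 0.687

P = ∫ |Ψ|² 4πr² dr over r ≤ 2.9a_0.
Normalization gives A² = 1/(3·π·a_0^5).
In terms of u = r/a_0 (A², 4π and the length scale all cancel between numerator and denominator), P = [∫_{0}^{2.9} u^4·e^(-2·u) du] / [∫_{0}^{∞} u^4·e^(-2·u) du].
An antiderivative of u^4·e^(-2·u) is -(u^4/2 + u^3 + 3·u^2/2 + 3·u/2 + 3/4)·e^(-2·u); evaluating from 0 to 2.9 gives ≈ 0.51546, while the full integral is 3/4.
Taking the ratio yields P = 0.6873.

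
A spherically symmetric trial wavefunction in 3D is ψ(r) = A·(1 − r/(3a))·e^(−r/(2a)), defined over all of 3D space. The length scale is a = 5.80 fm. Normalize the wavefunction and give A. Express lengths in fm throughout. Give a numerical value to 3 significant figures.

Normalization requires ∫|ψ|² 4πr² dr = 1, integrated from 0 to ∞.
The angular integral contributes 4π, leaving ∫₀^∞ r²|ψ|² dr.
Carrying out the integral gives A² · 8·π·a^3/3.
Plugging in a = 5.80 yields A = 0.02473.

A ≈ 0.0247 fm^(-3/2)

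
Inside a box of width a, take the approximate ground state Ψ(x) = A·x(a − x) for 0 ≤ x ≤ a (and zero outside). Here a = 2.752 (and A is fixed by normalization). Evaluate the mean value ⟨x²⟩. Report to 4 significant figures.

By definition ⟨x²⟩ = ∫ x^2 |Ψ(x)|² dx.
Expanding the polynomial and integrating term by term, the ratio of the moment integral to the normalization integral gives ⟨x²⟩ = 2·a^2/7.
With a = 2.752, ⟨x^2⟩ = 2.1639.

⟨x^2⟩ ≈ 2.164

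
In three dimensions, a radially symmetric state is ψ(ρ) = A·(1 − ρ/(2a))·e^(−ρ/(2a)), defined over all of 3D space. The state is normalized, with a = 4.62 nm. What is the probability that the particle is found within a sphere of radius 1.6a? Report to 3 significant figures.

P = ∫ |ψ|² 4πρ² dρ over ρ ≤ 1.6a.
A² is fixed by ∫₀^∞ 4πρ²|ψ|² dρ = 1, i.e. A² = (8·π·a^3)^(−1).
Let u = ρ/a; then A², 4π and the length scale all cancel, so P = ∫_{0}^{1.6} u^2·(1 - u/2)^2·e^(-u) du ÷ ∫_{0}^{∞} u^2·(1 - u/2)^2·e^(-u) du.
Using ∫ u^2·(1 - u/2)^2·e^(-u) du = -(u^4/4 + u^2 + 2·u + 2)·e^(-u), the numerator is 2 - 5874·e^(-8/5)/625 and the denominator is 2.
The region integral divided by the full integral gives P = 0.05125.

P ≈ 0.0512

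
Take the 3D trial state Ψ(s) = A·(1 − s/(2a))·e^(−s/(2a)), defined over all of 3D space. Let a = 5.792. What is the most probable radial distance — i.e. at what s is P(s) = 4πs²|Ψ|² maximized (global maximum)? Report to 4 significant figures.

The maximum of P(s) = 4πs²|Ψ|² occurs where its derivative vanishes.
Solving yields s = a·(√(5) + 3).
With a = 5.792, the most probable radial distance is 30.327.

s ≈ 30.33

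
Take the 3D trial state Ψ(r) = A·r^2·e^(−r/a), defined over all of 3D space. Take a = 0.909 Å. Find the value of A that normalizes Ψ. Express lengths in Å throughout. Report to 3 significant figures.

We need A² ∫|f|² 4πr² dr = 1, taking the integral from 0 to ∞.
In 3D with spherical symmetry the volume element is 4πr² dr.
With ∫₀^∞ r^6 e^(−αr) dr = 6!/α^7, carrying out the integral gives A² · 45·π·a^7/2.
Hence A² = 1/[45·π·a^7/2].
Plugging in a = 0.909 yields A = 0.1661.

A ≈ 0.166 Å^(-7/2)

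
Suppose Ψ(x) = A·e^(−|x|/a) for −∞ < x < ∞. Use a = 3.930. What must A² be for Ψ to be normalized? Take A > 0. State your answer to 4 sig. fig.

The normalization condition is ∫|Ψ|² dx = 1 from −∞ to ∞.
With Ψ = A·e^(−|x|/a), the integral evaluates to A²·[a].
So A² = (a)^(−1).
Plugging in a = 3.930 yields A = 0.50443.

A^2 ≈ 0.2545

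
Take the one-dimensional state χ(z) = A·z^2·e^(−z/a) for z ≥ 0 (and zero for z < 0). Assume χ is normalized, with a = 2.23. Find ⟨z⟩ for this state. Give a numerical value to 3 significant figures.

⟨z⟩ = ∫ z |χ|² dz over the full domain.
The ratio of the moment integral to the normalization integral gives ⟨z⟩ = 5·a/2.
Putting a = 2.23 gives 5.575.

⟨z⟩ ≈ 5.58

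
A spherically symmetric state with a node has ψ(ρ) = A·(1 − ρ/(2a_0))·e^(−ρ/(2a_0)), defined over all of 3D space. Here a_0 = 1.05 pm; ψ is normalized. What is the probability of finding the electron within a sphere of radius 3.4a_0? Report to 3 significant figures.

P ≈ 0.103

With dV = 4πρ²dρ, the probability is ∫|ψ|² dV over ρ ≤ 3.4a_0.
Normalization gives A² = 1/(8·π·a_0^3).
Substituting u = ρ/a_0, A², 4π and the length scale all cancel in the ratio: P = ∫_{0}^{3.4} u^2·(1 - u/2)^2·e^(-u) du / ∫_{0}^{∞} u^2·(1 - u/2)^2·e^(-u) du.
An antiderivative of u^2·(1 - u/2)^2·e^(-u) is -(u^4/4 + u^2 + 2·u + 2)·e^(-u); evaluating from 0 to 3.4 gives ≈ 0.20557, while the full integral is 2.
Taking the ratio yields P = 0.1028.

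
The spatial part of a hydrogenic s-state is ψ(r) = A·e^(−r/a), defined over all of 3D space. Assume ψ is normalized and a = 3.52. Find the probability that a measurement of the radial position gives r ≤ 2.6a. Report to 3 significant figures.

P ≈ 0.891

With dV = 4πr²dr, the probability is ∫|ψ|² dV over r ≤ 2.6a.
The full normalization integral is A²·[π·a^3] = 1, fixing A².
Let u = r/a; then A², 4π and the length scale all cancel, so P = ∫_{0}^{2.6} u^2·e^(-2·u) du ÷ ∫_{0}^{∞} u^2·e^(-2·u) du.
An antiderivative of u^2·e^(-2·u) is -(2·u^2 + 2·u + 1)·e^(-2·u)/4; evaluating from 0 to 2.6 gives 1/4 - 493·e^(-26/5)/100, while the full integral is 1/4.
This evaluates to P = 0.8912.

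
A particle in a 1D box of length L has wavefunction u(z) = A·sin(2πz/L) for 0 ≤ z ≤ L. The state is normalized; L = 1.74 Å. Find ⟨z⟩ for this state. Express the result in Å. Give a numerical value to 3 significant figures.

The expectation value is the |u|²-weighted average of z: ∫ z|u|² dz.
Using sin²θ = (1 − cos 2θ)/2, since the A² factors cancel between numerator and denominator, ⟨z⟩ = L/2.
Putting L = 1.74 gives 0.8700.

⟨z⟩ ≈ 0.870 Å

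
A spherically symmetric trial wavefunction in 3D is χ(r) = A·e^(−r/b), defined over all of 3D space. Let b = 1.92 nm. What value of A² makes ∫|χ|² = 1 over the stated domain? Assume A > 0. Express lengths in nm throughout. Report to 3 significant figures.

We need A² ∫|f|² 4πr² dr = 1, taking the integral from 0 to ∞.
(Spherical symmetry: dV = 4πr² dr.)
With ∫₀^∞ r^2 e^(−αr) dr = 2!/α^3, ∫|χ|² 4πr² dr = A²·(π·b^3).
Setting this equal to 1 gives A² = 1/(π·b^3).
Substituting b = 1.92 gives A² = 0.04497, so A = 0.2121.

A^2 ≈ 0.0450 nm^(-3)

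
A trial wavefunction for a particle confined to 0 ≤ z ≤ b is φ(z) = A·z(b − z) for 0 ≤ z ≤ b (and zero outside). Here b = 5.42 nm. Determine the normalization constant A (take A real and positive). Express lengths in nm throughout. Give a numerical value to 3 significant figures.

We need A² ∫|f|² dz = 1, taking the integral from 0 to b.
Expanding the polynomial and integrating term by term, the integral (without the A² prefactor) comes out to b^5/30.
Hence A² = 1/[b^5/30].
With b = 5.42: A² = 0.006414 and A = 0.08009.

A ≈ 0.0801 nm^(-5/2)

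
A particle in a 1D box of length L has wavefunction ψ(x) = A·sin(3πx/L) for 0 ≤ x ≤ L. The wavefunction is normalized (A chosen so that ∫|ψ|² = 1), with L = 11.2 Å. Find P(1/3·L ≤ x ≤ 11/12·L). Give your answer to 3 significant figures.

The probability is P = ∫ |ψ|² dx over [1/3·L, 11/12·L].
With A² fixed by ∫|ψ|² = 1, i.e. A² = (L/2)^(−1), substitute and integrate.
In terms of u = x/L (A² and the length scale cancel between numerator and denominator), P = [∫_{1/3}^{11/12} sin(3·π·u)^2 du] / [∫_{0}^{1} sin(3·π·u)^2 du].
Using ∫ sin(3·π·u)^2 du = u/2 - sin(6·π·u)/(12·π), the numerator is 1/(12·π) + 7/24 and the denominator is 1/2.
Taking the ratio, P = (2 + 7·π)/(12·π).

P ≈ 0.636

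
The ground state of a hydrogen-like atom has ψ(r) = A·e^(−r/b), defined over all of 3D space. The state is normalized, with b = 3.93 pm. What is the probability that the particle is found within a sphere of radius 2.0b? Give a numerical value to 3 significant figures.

Integrate the radial probability density 4πr²|ψ|² over r ≤ 2.0b.
Normalization gives A² = 1/(π·b^3).
Let u = r/b; then A², 4π and the length scale all cancel, so P = ∫_{0}^{2.0} u^2·e^(-2·u) du ÷ ∫_{0}^{∞} u^2·e^(-2·u) du.
With ∫ u^2·e^(-2·u) du = -(2·u^2 + 2·u + 1)·e^(-2·u)/4 + C, the region integral is 1/4 - 13·e^(-4)/4 and the full one is 1/4.
Taking the ratio yields P = 0.7619.

P ≈ 0.762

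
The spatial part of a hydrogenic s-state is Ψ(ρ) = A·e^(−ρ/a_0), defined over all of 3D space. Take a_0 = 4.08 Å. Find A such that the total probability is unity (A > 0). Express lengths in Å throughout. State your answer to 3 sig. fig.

Require ∫ |Ψ|² 4πρ² dρ = 1 over the whole domain.
The angular integral contributes 4π, leaving ∫₀^∞ ρ²|Ψ|² dρ.
Recall ∫₀^∞ ρ^m e^(−ρ/β) dρ = m!·β^(m+1), ∫|Ψ|² 4πρ² dρ = A²·(π·a_0^3).
Setting this equal to 1 gives A² = 1/(π·a_0^3).
Substituting a_0 = 4.08 gives A² = 0.004687, so A = 0.06846.

A ≈ 0.0685 Å^(-3/2)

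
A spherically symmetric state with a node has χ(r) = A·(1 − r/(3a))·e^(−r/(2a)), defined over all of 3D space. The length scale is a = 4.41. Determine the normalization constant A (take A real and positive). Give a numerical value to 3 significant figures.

A ≈ 0.0373

We need A² ∫|f|² 4πr² dr = 1, taking the integral from 0 to ∞.
Recall ∫₀^∞ r^m e^(−r/β) dr = m!·β^(m+1), with χ = A·(1 − r/(3a))·e^(−r/(2a)), the integral evaluates to A²·[8·π·a^3/3].
Substituting a = 4.41 gives A² = 0.001392, so A = 0.03731.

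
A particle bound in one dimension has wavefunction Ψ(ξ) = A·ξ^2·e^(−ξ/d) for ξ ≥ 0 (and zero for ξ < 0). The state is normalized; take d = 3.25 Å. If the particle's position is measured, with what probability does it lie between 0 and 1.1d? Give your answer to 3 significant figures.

P ≈ 0.0725

|Ψ|² is the probability density, so P = ∫_{0}^{1.1d} |Ψ|² dξ.
With A² fixed by ∫|Ψ|² = 1, i.e. A² = (3·d^5/4)^(−1), substitute and integrate.
Let u = ξ/d; then A² and the length scale cancel, so P = ∫_{0}^{1.1} u^4·e^(-2·u) du ÷ ∫_{0}^{∞} u^4·e^(-2·u) du.
Using ∫ u^4·e^(-2·u) du = -(u^4/2 + u^3 + 3·u^2/2 + 3·u/2 + 3/4)·e^(-2·u), the numerator is ≈ 0.054372 and the denominator is 3/4.
Taking the ratio, P = 0.07250.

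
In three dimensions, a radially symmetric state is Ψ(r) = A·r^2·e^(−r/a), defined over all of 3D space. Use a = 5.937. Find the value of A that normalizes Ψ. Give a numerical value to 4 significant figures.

A ≈ 0.0002333

Normalization requires ∫|Ψ|² 4πr² dr = 1, integrated from 0 to ∞.
Using ∫₀^∞ rⁿ e^(−αr) dr = n!/αⁿ⁺¹, ∫|Ψ|² 4πr² dr = A²·(45·π·a^7/2).
Setting this equal to 1 gives A² = 1/(45·π·a^7/2).
Plugging in a = 5.937 yields A = 0.00023326.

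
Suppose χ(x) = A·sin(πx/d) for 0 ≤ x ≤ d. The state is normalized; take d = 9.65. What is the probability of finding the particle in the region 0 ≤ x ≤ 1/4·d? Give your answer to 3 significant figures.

P = ∫_{0}^{1/4·d} |χ(x)|² dx.
With A² fixed by ∫|χ|² = 1, i.e. A² = (d/2)^(−1), substitute and integrate.
Let u = x/d; then A² and the length scale cancel, so P = ∫_{0}^{1/4} sin(π·u)^2 du ÷ ∫_{0}^{1} sin(π·u)^2 du.
With ∫ sin(π·u)^2 du = u/2 - sin(2·π·u)/(4·π) + C, the region integral is 1/8 - 1/(4·π) and the full one is 1/2.
The result is P = (-2 + π)/(4·π).

P ≈ 0.0908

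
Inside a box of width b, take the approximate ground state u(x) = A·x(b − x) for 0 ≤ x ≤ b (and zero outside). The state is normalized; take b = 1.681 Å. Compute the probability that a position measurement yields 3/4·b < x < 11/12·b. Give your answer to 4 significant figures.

|u|² is the probability density, so P = ∫_{3/4·b}^{11/12·b} |u|² dx.
The normalization integral ∫|u|²dx over the whole domain equals b^5/30·A², and A² cancels in the ratio.
Let t = x/b; then A² and the length scale cancel, so P = ∫_{3/4}^{11/12} t^2·(1 - t)^2 dt ÷ ∫_{0}^{1} t^2·(1 - t)^2 dt.
With ∫ t^2·(1 - t)^2 dt = t^3·(6·t^2 - 15·t + 10)/30 + C, the region integral is ≈ 0.00328093 and the full one is 1/30.
Evaluating gives P = 0.098428.

P ≈ 0.09843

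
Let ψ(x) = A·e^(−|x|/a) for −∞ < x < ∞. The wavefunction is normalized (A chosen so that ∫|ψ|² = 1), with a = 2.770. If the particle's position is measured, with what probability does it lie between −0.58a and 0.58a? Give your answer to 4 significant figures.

|ψ|² is the probability density, so P = ∫_{−0.58a}^{0.58a} |ψ|² dx.
Since A² = 1/(a), this is the region integral divided by the full normalization integral.
By symmetry take twice the x ≥ 0 contribution in numerator and denominator; the 2's cancel. Let u = x/a; then A² and the length scale cancel, so P = ∫_{0}^{0.58} e^(-2·u) du ÷ ∫_{0}^{∞} e^(-2·u) du.
Using ∫ e^(-2·u) du = -e^(-2·u)/2, the numerator is 1/2 - e^(-29/25)/2 and the denominator is 1/2.
The result is P = 0.68651.

P ≈ 0.6865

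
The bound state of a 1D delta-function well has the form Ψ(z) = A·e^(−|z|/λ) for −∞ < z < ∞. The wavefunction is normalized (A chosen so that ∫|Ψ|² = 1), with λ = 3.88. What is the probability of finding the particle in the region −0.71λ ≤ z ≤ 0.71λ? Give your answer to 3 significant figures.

The probability is P = ∫ |Ψ|² dz over [−0.71λ, 0.71λ].
Since A² = 1/(λ), this is the region integral divided by the full normalization integral.
Both integrals are even about z = 0, so only the z ≥ 0 halves are needed (the factors of 2 cancel). Let u = z/λ; then A² and the length scale cancel, so P = ∫_{0}^{0.71} e^(-2·u) du ÷ ∫_{0}^{∞} e^(-2·u) du.
With ∫ e^(-2·u) du = -e^(-2·u)/2 + C, the region integral is 1/2 - e^(-71/50)/2 and the full one is 1/2.
The result is P = 0.7583.

P ≈ 0.758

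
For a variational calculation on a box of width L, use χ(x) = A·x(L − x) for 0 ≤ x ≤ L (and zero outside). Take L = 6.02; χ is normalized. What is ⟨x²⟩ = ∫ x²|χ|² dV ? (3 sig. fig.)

⟨x²⟩ = ∫ x^2 |χ|² dx over the full domain.
Expanding the polynomial and integrating term by term, since the A² factors cancel between numerator and denominator, ⟨x²⟩ = 2·L^2/7.
With L = 6.02, ⟨x^2⟩ = 10.35.

⟨x^2⟩ ≈ 10.4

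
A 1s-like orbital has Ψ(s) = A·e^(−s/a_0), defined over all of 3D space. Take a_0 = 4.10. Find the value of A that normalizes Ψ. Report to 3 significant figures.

Require ∫ |Ψ|² 4πs² ds = 1 over the whole domain.
In 3D with spherical symmetry the volume element is 4πs² ds.
The integral (without the A² prefactor) comes out to π·a_0^3.
Setting this equal to 1 gives A² = 1/(π·a_0^3).
Plugging in a_0 = 4.10 yields A = 0.06796.

A ≈ 0.0680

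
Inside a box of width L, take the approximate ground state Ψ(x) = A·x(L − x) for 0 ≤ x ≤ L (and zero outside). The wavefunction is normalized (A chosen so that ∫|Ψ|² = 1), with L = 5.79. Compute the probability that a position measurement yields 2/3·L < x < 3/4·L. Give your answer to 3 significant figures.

P ≈ 0.106

|Ψ|² is the probability density, so P = ∫_{2/3·L}^{3/4·L} |Ψ|² dx.
Since A² = 1/(L^5/30), this is the region integral divided by the full normalization integral.
Let u = x/L; then A² and the length scale cancel, so P = ∫_{2/3}^{3/4} u^2·(1 - u)^2 du ÷ ∫_{0}^{1} u^2·(1 - u)^2 du.
An antiderivative of u^2·(1 - u)^2 is u^3·(6·u^2 - 15·u + 10)/30; evaluating from 2/3 to 3/4 gives ≈ 0.0035454, while the full integral is 1/30.
This works out to P = 0.1064.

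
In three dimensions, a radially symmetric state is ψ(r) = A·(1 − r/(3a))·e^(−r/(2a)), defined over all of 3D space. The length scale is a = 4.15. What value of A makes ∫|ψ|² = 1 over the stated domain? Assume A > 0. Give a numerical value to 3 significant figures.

A ≈ 0.0409

Require ∫ |ψ|² 4πr² dr = 1 over the whole domain.
The angular integral contributes 4π, leaving ∫₀^∞ r²|ψ|² dr.
The integral (without the A² prefactor) comes out to 8·π·a^3/3.
Setting this equal to 1 gives A² = 1/(8·π·a^3/3).
Substituting a = 4.15 gives A² = 0.001670, so A = 0.04087.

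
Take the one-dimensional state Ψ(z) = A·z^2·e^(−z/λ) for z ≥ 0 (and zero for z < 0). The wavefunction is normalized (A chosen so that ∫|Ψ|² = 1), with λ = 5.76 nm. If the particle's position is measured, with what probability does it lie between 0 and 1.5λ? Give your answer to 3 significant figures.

P ≈ 0.185

P = ∫_{0}^{1.5λ} |Ψ(z)|² dz.
With A² fixed by ∫|Ψ|² = 1, i.e. A² = (3·λ^5/4)^(−1), substitute and integrate.
In terms of u = z/λ (A² and the length scale cancel between numerator and denominator), P = [∫_{0}^{1.5} u^4·e^(-2·u) du] / [∫_{0}^{∞} u^4·e^(-2·u) du].
An antiderivative of u^4·e^(-2·u) is -(u^4/2 + u^3 + 3·u^2/2 + 3·u/2 + 3/4)·e^(-2·u); evaluating from 0 to 1.5 gives 3/4 - 393·e^(-3)/32, while the full integral is 3/4.
Taking the ratio, P = 0.1847.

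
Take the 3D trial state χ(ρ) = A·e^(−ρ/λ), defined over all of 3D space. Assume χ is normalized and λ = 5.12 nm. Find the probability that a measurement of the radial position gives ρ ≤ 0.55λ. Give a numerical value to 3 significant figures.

P = ∫ |χ|² 4πρ² dρ over ρ ≤ 0.55λ.
The full normalization integral is A²·[π·λ^3] = 1, fixing A².
Substituting u = ρ/λ, A², 4π and the length scale all cancel in the ratio: P = ∫_{0}^{0.55} u^2·e^(-2·u) du / ∫_{0}^{∞} u^2·e^(-2·u) du.
Using ∫ u^2·e^(-2·u) du = -(2·u^2 + 2·u + 1)·e^(-2·u)/4, the numerator is 1/4 - 541·e^(-11/10)/800 and the denominator is 1/4.
This evaluates to P = 0.09958.

P ≈ 0.0996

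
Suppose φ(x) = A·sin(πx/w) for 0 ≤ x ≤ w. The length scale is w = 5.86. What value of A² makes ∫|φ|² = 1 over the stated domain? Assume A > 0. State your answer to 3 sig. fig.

Normalization requires ∫|φ|² dx = 1, integrated from 0 to w.
With ∫₀^w sin²(nπx/w) dx = w/2, the integral (without the A² prefactor) comes out to w/2.
Setting this equal to 1 gives A² = 1/(w/2).
Plugging in w = 5.86 yields A = 0.5842.

A^2 ≈ 0.341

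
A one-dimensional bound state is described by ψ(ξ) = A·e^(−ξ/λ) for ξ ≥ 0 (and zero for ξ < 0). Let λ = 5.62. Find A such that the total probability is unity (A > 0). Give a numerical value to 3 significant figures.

A ≈ 0.597

We need A² ∫|f|² dξ = 1, taking the integral from 0 to ∞.
∫|ψ|² dξ = A²·(λ/2).
Setting this equal to 1 gives A² = 1/(λ/2).
With λ = 5.62: A² = 0.3559 and A = 0.5965.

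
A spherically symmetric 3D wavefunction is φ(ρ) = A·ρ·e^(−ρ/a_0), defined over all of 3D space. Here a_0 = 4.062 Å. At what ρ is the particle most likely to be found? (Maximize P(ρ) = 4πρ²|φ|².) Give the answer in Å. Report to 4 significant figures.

ρ ≈ 8.124 Å

The maximum of P(ρ) = 4πρ²|φ|² occurs where its derivative vanishes.
This gives ρ = 2·a_0.
With a_0 = 4.062, the most probable radial distance is 8.1240 Å.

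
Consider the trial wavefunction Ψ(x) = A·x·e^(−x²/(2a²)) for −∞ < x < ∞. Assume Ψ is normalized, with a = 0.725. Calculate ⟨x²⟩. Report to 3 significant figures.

⟨x²⟩ = ∫ x^2 |Ψ|² dx over the full domain.
Evaluating both integrals, ⟨x²⟩ = 3·a^2/2.
With a = 0.725, ⟨x^2⟩ = 0.7884.

⟨x^2⟩ ≈ 0.788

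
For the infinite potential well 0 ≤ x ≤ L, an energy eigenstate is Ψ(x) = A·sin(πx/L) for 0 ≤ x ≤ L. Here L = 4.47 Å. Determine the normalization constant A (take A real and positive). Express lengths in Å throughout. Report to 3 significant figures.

We need A² ∫|f|² dx = 1, taking the integral from 0 to L.
With Ψ = A·sin(πx/L), the integral evaluates to A²·[L/2].
So A² = (L/2)^(−1).
With L = 4.47: A² = 0.4474 and A = 0.6689.

A ≈ 0.669 Å^(-1/2)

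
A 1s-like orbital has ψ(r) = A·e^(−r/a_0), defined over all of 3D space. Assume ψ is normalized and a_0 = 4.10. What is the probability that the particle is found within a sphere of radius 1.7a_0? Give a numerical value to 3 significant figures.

Integrate the radial probability density 4πr²|ψ|² over r ≤ 1.7a_0.
A² is fixed by ∫₀^∞ 4πr²|ψ|² dr = 1, i.e. A² = (π·a_0^3)^(−1).
In terms of u = r/a_0 (A², 4π and the length scale all cancel between numerator and denominator), P = [∫_{0}^{1.7} u^2·e^(-2·u) du] / [∫_{0}^{∞} u^2·e^(-2·u) du].
An antiderivative of u^2·e^(-2·u) is -(2·u^2 + 2·u + 1)·e^(-2·u)/4; evaluating from 0 to 1.7 gives 1/4 - 509·e^(-17/5)/200, while the full integral is 1/4.
Taking the ratio yields P = 0.6603.

P ≈ 0.660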